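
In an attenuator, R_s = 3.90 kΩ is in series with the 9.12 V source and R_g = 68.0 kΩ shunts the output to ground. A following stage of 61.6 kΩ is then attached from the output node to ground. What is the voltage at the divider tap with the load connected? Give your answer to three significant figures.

V_out ≈ 8.14 V

The load sits in parallel with R_g: R_g‖R_L = (68.0 × 61.6) / (68.0 + 61.6) = 32.32 kΩ.
V_out = 9.12 × 32.32 / (3.90 + 32.32) = 9.12 × 32.32/36.22 = 8.14 V.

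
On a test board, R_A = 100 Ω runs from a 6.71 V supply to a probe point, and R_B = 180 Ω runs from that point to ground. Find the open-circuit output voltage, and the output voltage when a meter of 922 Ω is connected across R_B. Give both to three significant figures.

Open-circuit: V = 6.71 × 180/(100 + 180) = 4.31 V.
With the load, R_B becomes R_B‖R_L = 150.6 Ω, so V = 6.71 × 150.6/250.6 = 4.03 V.

Unloaded: 4.31 V; loaded: 4.03 V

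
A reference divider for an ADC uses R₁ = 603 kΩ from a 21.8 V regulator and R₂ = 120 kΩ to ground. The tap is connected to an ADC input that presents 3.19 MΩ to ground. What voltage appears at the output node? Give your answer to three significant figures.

V_out ≈ 3.51 V

The load sits in parallel with R₂: R₂‖R_L = (120 × 3190) / (120 + 3190) = 115.6 kΩ.
V_out = 21.8 × 115.6 / (603 + 115.6) = 21.8 × 115.6/718.6 = 3.51 V.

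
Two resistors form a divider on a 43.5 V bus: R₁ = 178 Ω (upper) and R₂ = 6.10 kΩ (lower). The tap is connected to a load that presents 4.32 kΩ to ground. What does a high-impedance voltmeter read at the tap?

The load sits in parallel with R₂: R₂‖R_L = (6100 × 4320) / (6100 + 4320) = 2529 Ω.
V_out = 43.5 × 2529 / (178 + 2529) = 43.5 × 2529/2707 = 40.6 V.

V_out ≈ 40.6 V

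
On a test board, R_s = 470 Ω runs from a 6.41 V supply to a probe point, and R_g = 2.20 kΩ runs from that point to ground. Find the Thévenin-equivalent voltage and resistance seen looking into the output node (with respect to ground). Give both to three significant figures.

V_th = 5.28 V, R_th = 387 Ω

V_th is the open-circuit tap voltage: 6.41 × 2200/(470 + 2200) = 5.28 V.
With the supply zeroed, R_s and R_g appear in parallel from the tap: R_th = R_s‖R_g = (470 × 2200)/2670 = 387 Ω.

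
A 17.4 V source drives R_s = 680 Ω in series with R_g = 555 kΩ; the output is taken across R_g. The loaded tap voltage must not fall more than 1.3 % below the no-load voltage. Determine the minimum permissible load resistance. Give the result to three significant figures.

Output resistance R_th = R_s‖R_g = (680 × 555000)/555700 = 679.2 Ω.
The fractional drop is R_th/(R_th + R_L); requiring this ≤ 0.0130 gives R_L ≥ R_th(1/0.0130 − 1) = 679.2 × 75.92 = 51.6 kΩ.

R_L(min) ≈ 51.6 kΩ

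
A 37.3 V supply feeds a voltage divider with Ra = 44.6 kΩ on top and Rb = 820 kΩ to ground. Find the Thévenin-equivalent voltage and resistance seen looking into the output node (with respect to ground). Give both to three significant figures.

V_th = 35.4 V, R_th = 42.3 kΩ

V_th is the open-circuit tap voltage: 37.3 × 820/(44.6 + 820) = 35.4 V.
With the supply zeroed, Ra and Rb appear in parallel from the tap: R_th = Ra‖Rb = (44.6 × 820)/864.6 = 42.3 kΩ.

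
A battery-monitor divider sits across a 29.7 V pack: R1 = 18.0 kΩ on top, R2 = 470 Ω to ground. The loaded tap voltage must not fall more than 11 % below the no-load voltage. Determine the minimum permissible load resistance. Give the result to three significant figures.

R_L(min) ≈ 3.71 kΩ

Output resistance R_th = R1‖R2 = (18000 × 470)/18470 = 458.0 Ω.
The fractional drop is R_th/(R_th + R_L); requiring this ≤ 0.110 gives R_L ≥ R_th(1/0.110 − 1) = 458.0 × 8.091 = 3.71 kΩ.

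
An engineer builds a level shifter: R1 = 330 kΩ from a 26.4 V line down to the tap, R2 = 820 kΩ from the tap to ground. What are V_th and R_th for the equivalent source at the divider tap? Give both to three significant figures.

V_th is the open-circuit tap voltage: 26.4 × 820/(330 + 820) = 18.8 V.
With the supply zeroed, R1 and R2 appear in parallel from the tap: R_th = R1‖R2 = (330 × 820)/1150 = 235 kΩ.

V_th = 18.8 V, R_th = 235 kΩ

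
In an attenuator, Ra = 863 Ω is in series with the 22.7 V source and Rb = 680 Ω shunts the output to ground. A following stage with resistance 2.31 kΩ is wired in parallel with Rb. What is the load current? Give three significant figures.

I_L ≈ 3.72 mA

Rb‖R_L = 525.4 Ω; V_out = 22.7 × 525.4/1388 = 8.590 V.
I_L = V_out / R_L = 8.590 / 2.31 kΩ = 3.72 mA.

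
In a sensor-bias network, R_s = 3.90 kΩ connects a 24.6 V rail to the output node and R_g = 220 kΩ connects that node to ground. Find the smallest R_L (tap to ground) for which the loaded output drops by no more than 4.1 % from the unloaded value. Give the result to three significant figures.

R_L(min) ≈ 89.6 kΩ

Output resistance R_th = R_s‖R_g = (3.90 × 220)/223.9 = 3.832 kΩ.
The fractional drop is R_th/(R_th + R_L); requiring this ≤ 0.0410 gives R_L ≥ R_th(1/0.0410 − 1) = 3.832 × 23.39 = 89.6 kΩ.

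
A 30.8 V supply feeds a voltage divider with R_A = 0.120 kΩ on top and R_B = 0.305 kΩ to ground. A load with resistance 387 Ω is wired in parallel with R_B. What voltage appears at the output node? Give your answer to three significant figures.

The load sits in parallel with R_B: R_B‖R_L = (305 × 387) / (305 + 387) = 170.6 Ω.
V_out = 30.8 × 170.6 / (120 + 170.6) = 30.8 × 170.6/290.6 = 18.1 V.

V_out ≈ 18.1 V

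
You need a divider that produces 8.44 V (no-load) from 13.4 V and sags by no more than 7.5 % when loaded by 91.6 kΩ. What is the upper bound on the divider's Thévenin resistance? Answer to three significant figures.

Loading drop = R_th/(R_th + R_L) ≤ 0.0750, so R_th ≤ R_L · ε/(1−ε) = 91.6 kΩ × 0.0750/0.9250 = 7.43 kΩ.

R_th ≤ 7.43 kΩ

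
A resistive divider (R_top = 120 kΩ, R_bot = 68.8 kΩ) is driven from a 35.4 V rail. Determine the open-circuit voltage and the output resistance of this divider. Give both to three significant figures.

V_th = 12.9 V, R_th = 43.7 kΩ

V_th is the open-circuit tap voltage: 35.4 × 68.8/(120 + 68.8) = 12.9 V.
With the supply zeroed, R_top and R_bot appear in parallel from the tap: R_th = R_top‖R_bot = (120 × 68.8)/188.8 = 43.7 kΩ.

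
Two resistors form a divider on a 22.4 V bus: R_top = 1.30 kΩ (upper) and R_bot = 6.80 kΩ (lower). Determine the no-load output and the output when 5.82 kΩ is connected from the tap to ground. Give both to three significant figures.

Open-circuit: V = 22.4 × 6.80/(1.30 + 6.80) = 18.8 V.
With the load, R_bot becomes R_bot‖R_L = 3.136 kΩ, so V = 22.4 × 3.136/4.436 = 15.8 V.

Unloaded: 18.8 V; loaded: 15.8 V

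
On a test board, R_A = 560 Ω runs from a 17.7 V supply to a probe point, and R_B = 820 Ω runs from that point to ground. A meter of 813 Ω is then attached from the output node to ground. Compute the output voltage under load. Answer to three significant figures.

V_out ≈ 7.46 V

The load sits in parallel with R_B: R_B‖R_L = (820 × 813) / (820 + 813) = 408.2 Ω.
V_out = 17.7 × 408.2 / (560 + 408.2) = 17.7 × 408.2/968.2 = 7.46 V.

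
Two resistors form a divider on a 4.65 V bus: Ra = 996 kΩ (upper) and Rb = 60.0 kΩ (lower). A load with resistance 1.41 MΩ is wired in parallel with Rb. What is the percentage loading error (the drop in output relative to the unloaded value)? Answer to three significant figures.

The divider's output (Thévenin) resistance is Ra‖Rb = 56.59 kΩ.
Fractional drop under load = R_th/(R_th + R_L) = 56.59 / (56.59 + 1410) = 0.03859.
So the output falls by 3.86 %.

3.86 %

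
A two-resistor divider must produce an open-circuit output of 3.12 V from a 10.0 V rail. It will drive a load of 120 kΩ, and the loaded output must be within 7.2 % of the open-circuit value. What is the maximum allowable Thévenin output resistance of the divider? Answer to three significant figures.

Loading drop = R_th/(R_th + R_L) ≤ 0.0720, so R_th ≤ R_L · ε/(1−ε) = 120 kΩ × 0.0720/0.9280 = 9.31 kΩ.

R_th ≤ 9.31 kΩ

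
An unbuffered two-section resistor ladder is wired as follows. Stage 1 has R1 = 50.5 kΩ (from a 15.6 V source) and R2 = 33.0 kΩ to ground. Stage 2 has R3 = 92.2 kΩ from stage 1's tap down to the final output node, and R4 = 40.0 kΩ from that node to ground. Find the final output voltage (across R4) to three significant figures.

V_out ≈ 1.62 V

Stage 2 presents R3+R4 = 132.2 kΩ as a load on stage 1's tap.
Stage 1's lower leg becomes R2‖(R3+R4) = 26.41 kΩ, so V_mid = 15.6 × 26.41/76.91 = 5.357 V.
Stage 2 is itself unloaded: V_out = V_mid × R4/(R3+R4) = 5.357 × 40.0/132.2 = 1.62 V.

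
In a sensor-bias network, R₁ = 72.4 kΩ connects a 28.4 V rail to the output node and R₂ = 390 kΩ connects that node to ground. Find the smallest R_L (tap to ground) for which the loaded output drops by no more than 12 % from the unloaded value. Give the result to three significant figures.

Output resistance R_th = R₁‖R₂ = (72.4 × 390)/462.4 = 61.06 kΩ.
The fractional drop is R_th/(R_th + R_L); requiring this ≤ 0.120 gives R_L ≥ R_th(1/0.120 − 1) = 61.06 × 7.333 = 448 kΩ.

R_L(min) ≈ 448 kΩ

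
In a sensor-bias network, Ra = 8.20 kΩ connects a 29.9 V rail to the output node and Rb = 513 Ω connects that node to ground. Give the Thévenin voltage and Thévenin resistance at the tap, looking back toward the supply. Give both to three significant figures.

V_th is the open-circuit tap voltage: 29.9 × 513/(8200 + 513) = 1.76 V.
With the supply zeroed, Ra and Rb appear in parallel from the tap: R_th = Ra‖Rb = (8200 × 513)/8713 = 483 Ω.

V_th = 1.76 V, R_th = 483 Ω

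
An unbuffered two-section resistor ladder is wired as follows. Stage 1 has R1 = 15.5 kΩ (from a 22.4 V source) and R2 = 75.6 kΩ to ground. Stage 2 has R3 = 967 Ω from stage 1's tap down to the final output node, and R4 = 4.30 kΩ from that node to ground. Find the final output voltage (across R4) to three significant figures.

Stage 2 presents R3+R4 = 5267 Ω as a load on stage 1's tap.
Stage 1's lower leg becomes R2‖(R3+R4) = 4924 Ω, so V_mid = 22.4 × 4924/20420 = 5.400 V.
Stage 2 is itself unloaded: V_out = V_mid × R4/(R3+R4) = 5.400 × 4300/5267 = 4.41 V.

V_out ≈ 4.41 V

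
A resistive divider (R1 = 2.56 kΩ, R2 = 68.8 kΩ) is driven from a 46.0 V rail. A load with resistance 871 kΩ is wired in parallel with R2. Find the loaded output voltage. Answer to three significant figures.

V_out ≈ 44.2 V

The load sits in parallel with R2: R2‖R_L = (68.8 × 871) / (68.8 + 871) = 63.76 kΩ.
V_out = 46.0 × 63.76 / (2.56 + 63.76) = 46.0 × 63.76/66.32 = 44.2 V.
(Unloaded it would have been 44.3 V.)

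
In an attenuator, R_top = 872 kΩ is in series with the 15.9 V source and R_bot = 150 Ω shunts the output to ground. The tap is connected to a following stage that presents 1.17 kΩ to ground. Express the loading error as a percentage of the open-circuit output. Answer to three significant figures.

Unloaded V = 15.9 × 150/872200 = 0.0027346 V.
Loaded: R_bot‖R_L = 133.0 Ω, giving V = 15.9 × 133.0/872100 = 0.0024239 V.
Drop = (0.0027346 − 0.0024239) / 0.0027346 = 11.4 %.

11.4 %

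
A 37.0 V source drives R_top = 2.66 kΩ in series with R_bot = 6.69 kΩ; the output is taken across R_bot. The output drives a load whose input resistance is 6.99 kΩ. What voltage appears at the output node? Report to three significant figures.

V_out ≈ 20.8 V

The load sits in parallel with R_bot: R_bot‖R_L = (6.69 × 6.99) / (6.69 + 6.99) = 3.418 kΩ.
V_out = 37.0 × 3.418 / (2.66 + 3.418) = 37.0 × 3.418/6.078 = 20.8 V.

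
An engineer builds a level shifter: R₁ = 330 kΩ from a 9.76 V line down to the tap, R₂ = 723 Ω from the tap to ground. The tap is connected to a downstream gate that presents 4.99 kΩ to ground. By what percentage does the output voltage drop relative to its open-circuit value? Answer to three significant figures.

12.6 %

The divider's output (Thévenin) resistance is R₁‖R₂ = 721.4 Ω.
Fractional drop under load = R_th/(R_th + R_L) = 721.4 / (721.4 + 4990) = 0.1263.
So the output falls by 12.6 %.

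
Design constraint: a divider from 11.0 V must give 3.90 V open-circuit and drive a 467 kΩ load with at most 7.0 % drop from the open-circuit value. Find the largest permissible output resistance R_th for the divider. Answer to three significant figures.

Loading drop = R_th/(R_th + R_L) ≤ 0.0700, so R_th ≤ R_L · ε/(1−ε) = 467 kΩ × 0.0700/0.9300 = 35.2 kΩ.

R_th ≤ 35.2 kΩ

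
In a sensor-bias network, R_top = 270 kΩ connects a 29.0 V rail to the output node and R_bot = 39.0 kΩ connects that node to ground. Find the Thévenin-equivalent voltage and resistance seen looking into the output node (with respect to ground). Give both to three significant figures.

V_th = 3.66 V, R_th = 34.1 kΩ

V_th is the open-circuit tap voltage: 29.0 × 39.0/(270 + 39.0) = 3.66 V.
With the supply zeroed, R_top and R_bot appear in parallel from the tap: R_th = R_top‖R_bot = (270 × 39.0)/309.0 = 34.1 kΩ.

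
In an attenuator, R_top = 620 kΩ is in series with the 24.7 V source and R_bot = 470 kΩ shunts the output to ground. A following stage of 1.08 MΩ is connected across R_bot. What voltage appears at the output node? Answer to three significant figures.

V_out ≈ 8.54 V

The load sits in parallel with R_bot: R_bot‖R_L = (470 × 1080) / (470 + 1080) = 327.5 kΩ.
V_out = 24.7 × 327.5 / (620 + 327.5) = 24.7 × 327.5/947.5 = 8.54 V.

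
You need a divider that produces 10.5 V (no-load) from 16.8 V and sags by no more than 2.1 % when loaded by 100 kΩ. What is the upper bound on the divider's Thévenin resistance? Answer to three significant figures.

R_th ≤ 2.15 kΩ

Loading drop = R_th/(R_th + R_L) ≤ 0.0210, so R_th ≤ R_L · ε/(1−ε) = 100 kΩ × 0.0210/0.9790 = 2.15 kΩ.
(Any R1, R2 with R2/(R1+R2) = 0.625 and R1‖R2 ≤ 2.15 kΩ will meet the spec.)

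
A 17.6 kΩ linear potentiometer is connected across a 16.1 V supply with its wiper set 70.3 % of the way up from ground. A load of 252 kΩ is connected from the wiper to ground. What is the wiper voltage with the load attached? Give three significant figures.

V ≈ 11.2 V

The wiper splits the pot into (1−α)R = 5.227 kΩ above and αR = 12.37 kΩ below.
Lower section ‖ load = 11.79 kΩ.
V_wiper = 16.1 × 11.79/(5.227 + 11.79) = 11.2 V.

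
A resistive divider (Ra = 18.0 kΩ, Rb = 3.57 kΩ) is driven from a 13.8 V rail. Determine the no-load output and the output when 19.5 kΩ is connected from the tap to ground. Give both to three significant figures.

Unloaded: 2.28 V; loaded: 1.98 V

Open-circuit: V = 13.8 × 3.57/(18.0 + 3.57) = 2.28 V.
With the load, Rb becomes Rb‖R_L = 3.018 kΩ, so V = 13.8 × 3.018/21.02 = 1.98 V.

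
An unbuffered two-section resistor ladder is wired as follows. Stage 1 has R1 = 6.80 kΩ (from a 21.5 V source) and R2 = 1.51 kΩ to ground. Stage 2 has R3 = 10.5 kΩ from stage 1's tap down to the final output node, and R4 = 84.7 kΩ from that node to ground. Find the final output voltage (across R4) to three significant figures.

Stage 2 presents R3+R4 = 95.20 kΩ as a load on stage 1's tap.
Stage 1's lower leg becomes R2‖(R3+R4) = 1.486 kΩ, so V_mid = 21.5 × 1.486/8.286 = 3.857 V.
Stage 2 is itself unloaded: V_out = V_mid × R4/(R3+R4) = 3.857 × 84.7/95.20 = 3.43 V.

V_out ≈ 3.43 V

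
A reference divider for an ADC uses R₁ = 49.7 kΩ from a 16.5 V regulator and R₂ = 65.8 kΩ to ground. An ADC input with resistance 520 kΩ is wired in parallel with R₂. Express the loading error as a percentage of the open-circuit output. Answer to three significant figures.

5.16 %

The divider's output (Thévenin) resistance is R₁‖R₂ = 28.31 kΩ.
Fractional drop under load = R_th/(R_th + R_L) = 28.31 / (28.31 + 520) = 0.05164.
So the output falls by 5.16 %.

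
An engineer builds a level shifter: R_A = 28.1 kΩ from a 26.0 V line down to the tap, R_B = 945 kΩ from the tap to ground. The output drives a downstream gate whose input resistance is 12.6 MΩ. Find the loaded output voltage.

V_out ≈ 25.2 V

The load sits in parallel with R_B: R_B‖R_L = (945 × 12600) / (945 + 12600) = 879.1 kΩ.
V_out = 26.0 × 879.1 / (28.1 + 879.1) = 26.0 × 879.1/907.2 = 25.2 V.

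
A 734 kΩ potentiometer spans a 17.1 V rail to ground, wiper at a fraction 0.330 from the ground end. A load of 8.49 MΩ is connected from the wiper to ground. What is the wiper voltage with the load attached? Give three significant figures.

The wiper splits the pot into (1−α)R = 491.8 kΩ above and αR = 242.2 kΩ below.
Lower section ‖ load = 235.5 kΩ.
V_wiper = 17.1 × 235.5/(491.8 + 235.5) = 5.54 V.

V ≈ 5.54 V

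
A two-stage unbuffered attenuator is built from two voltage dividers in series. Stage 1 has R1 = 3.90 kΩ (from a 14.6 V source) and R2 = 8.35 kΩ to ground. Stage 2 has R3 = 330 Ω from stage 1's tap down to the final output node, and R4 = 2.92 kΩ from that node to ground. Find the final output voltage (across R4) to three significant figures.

V_out ≈ 4.92 V

Stage 2 presents R3+R4 = 3250 Ω as a load on stage 1's tap.
Stage 1's lower leg becomes R2‖(R3+R4) = 2339 Ω, so V_mid = 14.6 × 2339/6239 = 5.474 V.
Stage 2 is itself unloaded: V_out = V_mid × R4/(R3+R4) = 5.474 × 2920/3250 = 4.92 V.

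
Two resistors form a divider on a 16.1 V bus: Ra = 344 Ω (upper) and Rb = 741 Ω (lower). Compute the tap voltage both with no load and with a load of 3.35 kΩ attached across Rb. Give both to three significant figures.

Open-circuit: V = 16.1 × 741/(344 + 741) = 11.0 V.
With the load, Rb becomes Rb‖R_L = 606.8 Ω, so V = 16.1 × 606.8/950.8 = 10.3 V.

Unloaded: 11.0 V; loaded: 10.3 V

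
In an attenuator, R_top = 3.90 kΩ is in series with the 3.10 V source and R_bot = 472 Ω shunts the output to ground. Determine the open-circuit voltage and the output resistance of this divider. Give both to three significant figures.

V_th is the open-circuit tap voltage: 3.10 × 472/(3900 + 472) = 0.335 V.
With the supply zeroed, R_top and R_bot appear in parallel from the tap: R_th = R_top‖R_bot = (3900 × 472)/4372 = 421 Ω.

V_th = 0.335 V, R_th = 421 Ω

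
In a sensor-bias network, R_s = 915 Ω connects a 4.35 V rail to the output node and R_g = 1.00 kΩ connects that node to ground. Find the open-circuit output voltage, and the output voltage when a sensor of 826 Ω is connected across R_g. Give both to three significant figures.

Unloaded: 2.27 V; loaded: 1.44 V

Open-circuit: V = 4.35 × 1000/(915 + 1000) = 2.27 V.
With the load, R_g becomes R_g‖R_L = 452.4 Ω, so V = 4.35 × 452.4/1367 = 1.44 V.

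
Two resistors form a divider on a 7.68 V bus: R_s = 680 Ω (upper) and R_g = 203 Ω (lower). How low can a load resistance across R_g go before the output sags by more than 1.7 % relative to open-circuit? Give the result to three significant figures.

Output resistance R_th = R_s‖R_g = (680 × 203)/883.0 = 156.3 Ω.
The fractional drop is R_th/(R_th + R_L); requiring this ≤ 0.0170 gives R_L ≥ R_th(1/0.0170 − 1) = 156.3 × 57.82 = 9.04 kΩ.

R_L(min) ≈ 9.04 kΩ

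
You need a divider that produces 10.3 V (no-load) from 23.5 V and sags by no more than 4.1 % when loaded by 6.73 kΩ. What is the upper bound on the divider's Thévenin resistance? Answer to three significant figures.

Loading drop = R_th/(R_th + R_L) ≤ 0.0410, so R_th ≤ R_L · ε/(1−ε) = 6.73 kΩ × 0.0410/0.9590 = 288 Ω.
(Any R1, R2 with R2/(R1+R2) = 0.438 and R1‖R2 ≤ 288 Ω will meet the spec.)

R_th ≤ 288 Ω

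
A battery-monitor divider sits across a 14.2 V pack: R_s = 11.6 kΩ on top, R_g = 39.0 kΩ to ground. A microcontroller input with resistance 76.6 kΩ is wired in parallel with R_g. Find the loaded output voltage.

The load sits in parallel with R_g: R_g‖R_L = (39.0 × 76.6) / (39.0 + 76.6) = 25.84 kΩ.
V_out = 14.2 × 25.84 / (11.6 + 25.84) = 14.2 × 25.84/37.44 = 9.80 V.

V_out ≈ 9.80 V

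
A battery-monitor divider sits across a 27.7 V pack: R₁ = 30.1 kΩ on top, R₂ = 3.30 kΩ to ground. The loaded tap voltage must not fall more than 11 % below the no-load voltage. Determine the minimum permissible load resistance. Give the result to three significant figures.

Output resistance R_th = R₁‖R₂ = (30.1 × 3.30)/33.40 = 2.974 kΩ.
The fractional drop is R_th/(R_th + R_L); requiring this ≤ 0.110 gives R_L ≥ R_th(1/0.110 − 1) = 2.974 × 8.091 = 24.1 kΩ.

R_L(min) ≈ 24.1 kΩ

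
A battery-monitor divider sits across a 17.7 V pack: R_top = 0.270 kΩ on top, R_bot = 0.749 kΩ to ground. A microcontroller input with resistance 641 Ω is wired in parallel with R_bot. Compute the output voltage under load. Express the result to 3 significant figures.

The load sits in parallel with R_bot: R_bot‖R_L = (749 × 641) / (749 + 641) = 345.4 Ω.
V_out = 17.7 × 345.4 / (270 + 345.4) = 17.7 × 345.4/615.4 = 9.93 V.

V_out ≈ 9.93 V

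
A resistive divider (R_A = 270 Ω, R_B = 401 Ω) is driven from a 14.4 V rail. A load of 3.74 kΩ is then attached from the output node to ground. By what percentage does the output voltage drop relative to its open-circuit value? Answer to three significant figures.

4.14 %

The divider's output (Thévenin) resistance is R_A‖R_B = 161.4 Ω.
Fractional drop under load = R_th/(R_th + R_L) = 161.4 / (161.4 + 3740) = 0.04136.
So the output falls by 4.14 %.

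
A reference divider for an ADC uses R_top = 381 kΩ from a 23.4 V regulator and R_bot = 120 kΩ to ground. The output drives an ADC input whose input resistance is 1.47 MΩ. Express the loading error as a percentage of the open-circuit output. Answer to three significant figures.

The divider's output (Thévenin) resistance is R_top‖R_bot = 91.26 kΩ.
Fractional drop under load = R_th/(R_th + R_L) = 91.26 / (91.26 + 1470) = 0.05845.
So the output falls by 5.85 %.

5.85 %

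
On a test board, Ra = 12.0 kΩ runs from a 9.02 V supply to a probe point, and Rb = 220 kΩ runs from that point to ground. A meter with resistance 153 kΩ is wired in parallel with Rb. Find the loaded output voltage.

The load sits in parallel with Rb: Rb‖R_L = (220 × 153) / (220 + 153) = 90.24 kΩ.
V_out = 9.02 × 90.24 / (12.0 + 90.24) = 9.02 × 90.24/102.2 = 7.96 V.

V_out ≈ 7.96 V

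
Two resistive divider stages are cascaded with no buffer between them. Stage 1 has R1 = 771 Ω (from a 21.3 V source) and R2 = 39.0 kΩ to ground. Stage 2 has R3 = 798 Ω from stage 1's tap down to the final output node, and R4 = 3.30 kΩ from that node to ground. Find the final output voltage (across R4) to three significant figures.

Stage 2 presents R3+R4 = 4098 Ω as a load on stage 1's tap.
Stage 1's lower leg becomes R2‖(R3+R4) = 3708 Ω, so V_mid = 21.3 × 3708/4479 = 17.63 V.
Stage 2 is itself unloaded: V_out = V_mid × R4/(R3+R4) = 17.63 × 3300/4098 = 14.2 V.

V_out ≈ 14.2 V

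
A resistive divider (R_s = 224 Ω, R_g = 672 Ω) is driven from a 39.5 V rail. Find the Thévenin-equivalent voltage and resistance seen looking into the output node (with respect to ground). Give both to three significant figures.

V_th is the open-circuit tap voltage: 39.5 × 672/(224 + 672) = 29.6 V.
With the supply zeroed, R_s and R_g appear in parallel from the tap: R_th = R_s‖R_g = (224 × 672)/896.0 = 168 Ω.

V_th = 29.6 V, R_th = 168 Ω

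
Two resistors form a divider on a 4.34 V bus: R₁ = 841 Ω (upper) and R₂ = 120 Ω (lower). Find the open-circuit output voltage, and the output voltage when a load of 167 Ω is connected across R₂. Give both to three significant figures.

Open-circuit: V = 4.34 × 120/(841 + 120) = 0.542 V.
With the load, R₂ becomes R₂‖R_L = 69.83 Ω, so V = 4.34 × 69.83/910.8 = 0.333 V.

Unloaded: 0.542 V; loaded: 0.333 V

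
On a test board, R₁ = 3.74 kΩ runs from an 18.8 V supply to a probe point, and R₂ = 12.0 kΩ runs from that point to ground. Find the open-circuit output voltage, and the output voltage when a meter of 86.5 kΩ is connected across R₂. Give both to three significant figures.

Open-circuit: V = 18.8 × 12.0/(3.74 + 12.0) = 14.3 V.
With the load, R₂ becomes R₂‖R_L = 10.54 kΩ, so V = 18.8 × 10.54/14.28 = 13.9 V.

Unloaded: 14.3 V; loaded: 13.9 V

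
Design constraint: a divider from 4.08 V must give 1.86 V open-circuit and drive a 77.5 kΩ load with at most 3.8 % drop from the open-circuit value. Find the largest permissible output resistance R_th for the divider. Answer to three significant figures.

Loading drop = R_th/(R_th + R_L) ≤ 0.0380, so R_th ≤ R_L · ε/(1−ε) = 77.5 kΩ × 0.0380/0.9620 = 3.06 kΩ.

R_th ≤ 3.06 kΩ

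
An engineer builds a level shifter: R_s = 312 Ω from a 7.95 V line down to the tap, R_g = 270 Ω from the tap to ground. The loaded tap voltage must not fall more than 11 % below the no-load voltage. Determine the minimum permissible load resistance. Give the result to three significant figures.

R_L(min) ≈ 1.17 kΩ

Output resistance R_th = R_s‖R_g = (312 × 270)/582.0 = 144.7 Ω.
The fractional drop is R_th/(R_th + R_L); requiring this ≤ 0.110 gives R_L ≥ R_th(1/0.110 − 1) = 144.7 × 8.091 = 1.17 kΩ.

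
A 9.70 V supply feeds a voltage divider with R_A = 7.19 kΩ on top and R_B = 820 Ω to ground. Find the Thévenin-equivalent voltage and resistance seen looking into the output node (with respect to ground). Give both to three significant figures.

V_th = 0.993 V, R_th = 736 Ω

V_th is the open-circuit tap voltage: 9.70 × 820/(7190 + 820) = 0.993 V.
With the supply zeroed, R_A and R_B appear in parallel from the tap: R_th = R_A‖R_B = (7190 × 820)/8010 = 736 Ω.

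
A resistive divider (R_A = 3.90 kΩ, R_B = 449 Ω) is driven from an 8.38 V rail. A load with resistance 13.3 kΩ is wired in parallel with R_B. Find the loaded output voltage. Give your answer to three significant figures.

V_out ≈ 0.840 V

The load sits in parallel with R_B: R_B‖R_L = (449 × 13300) / (449 + 13300) = 434.3 Ω.
V_out = 8.38 × 434.3 / (3900 + 434.3) = 8.38 × 434.3/4334 = 0.840 V.
(Unloaded it would have been 0.865 V.)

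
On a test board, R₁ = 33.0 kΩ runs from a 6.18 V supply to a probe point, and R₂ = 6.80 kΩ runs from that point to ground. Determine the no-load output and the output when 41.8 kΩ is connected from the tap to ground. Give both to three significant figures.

Unloaded: 1.06 V; loaded: 0.930 V

Open-circuit: V = 6.18 × 6.80/(33.0 + 6.80) = 1.06 V.
With the load, R₂ becomes R₂‖R_L = 5.849 kΩ, so V = 6.18 × 5.849/38.85 = 0.930 V.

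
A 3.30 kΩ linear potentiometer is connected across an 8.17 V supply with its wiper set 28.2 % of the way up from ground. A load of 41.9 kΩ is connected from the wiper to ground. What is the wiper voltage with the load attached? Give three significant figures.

The wiper splits the pot into (1−α)R = 2369 Ω above and αR = 930.6 Ω below.
Lower section ‖ load = 910.4 Ω.
V_wiper = 8.17 × 910.4/(2369 + 910.4) = 2.27 V.

V ≈ 2.27 V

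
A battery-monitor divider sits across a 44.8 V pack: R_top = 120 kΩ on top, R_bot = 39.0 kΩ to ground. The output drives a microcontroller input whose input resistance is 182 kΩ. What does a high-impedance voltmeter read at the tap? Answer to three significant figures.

The load sits in parallel with R_bot: R_bot‖R_L = (39.0 × 182) / (39.0 + 182) = 32.12 kΩ.
V_out = 44.8 × 32.12 / (120 + 32.12) = 44.8 × 32.12/152.1 = 9.46 V.

V_out ≈ 9.46 V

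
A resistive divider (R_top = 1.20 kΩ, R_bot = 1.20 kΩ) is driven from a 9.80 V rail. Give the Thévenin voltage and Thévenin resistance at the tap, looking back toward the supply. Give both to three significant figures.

V_th is the open-circuit tap voltage: 9.80 × 1.20/(1.20 + 1.20) = 4.90 V.
With the supply zeroed, R_top and R_bot appear in parallel from the tap: R_th = R_top‖R_bot = (1.20 × 1.20)/2.400 = 600 Ω.

V_th = 4.90 V, R_th = 600 Ω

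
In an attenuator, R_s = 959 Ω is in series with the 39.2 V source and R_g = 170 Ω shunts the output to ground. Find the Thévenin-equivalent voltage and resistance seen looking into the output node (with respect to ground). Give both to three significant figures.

V_th is the open-circuit tap voltage: 39.2 × 170/(959 + 170) = 5.90 V.
With the supply zeroed, R_s and R_g appear in parallel from the tap: R_th = R_s‖R_g = (959 × 170)/1129 = 144 Ω.

V_th = 5.90 V, R_th = 144 Ω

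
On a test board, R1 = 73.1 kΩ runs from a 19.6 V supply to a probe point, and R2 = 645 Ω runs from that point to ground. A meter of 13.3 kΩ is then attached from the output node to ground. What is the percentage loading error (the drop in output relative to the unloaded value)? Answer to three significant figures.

4.59 %

The divider's output (Thévenin) resistance is R1‖R2 = 639.4 Ω.
Fractional drop under load = R_th/(R_th + R_L) = 639.4 / (639.4 + 13300) = 0.04587.
So the output falls by 4.59 %.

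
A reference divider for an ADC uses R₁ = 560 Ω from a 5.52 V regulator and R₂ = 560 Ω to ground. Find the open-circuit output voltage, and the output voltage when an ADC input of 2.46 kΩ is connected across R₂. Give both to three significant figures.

Unloaded: 2.76 V; loaded: 2.48 V

Open-circuit: V = 5.52 × 560/(560 + 560) = 2.76 V.
With the load, R₂ becomes R₂‖R_L = 456.2 Ω, so V = 5.52 × 456.2/1016 = 2.48 V.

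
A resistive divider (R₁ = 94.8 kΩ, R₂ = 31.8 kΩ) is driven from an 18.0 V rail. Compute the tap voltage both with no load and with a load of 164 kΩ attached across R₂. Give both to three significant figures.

Unloaded: 4.52 V; loaded: 3.95 V

Open-circuit: V = 18.0 × 31.8/(94.8 + 31.8) = 4.52 V.
With the load, R₂ becomes R₂‖R_L = 26.64 kΩ, so V = 18.0 × 26.64/121.4 = 3.95 V.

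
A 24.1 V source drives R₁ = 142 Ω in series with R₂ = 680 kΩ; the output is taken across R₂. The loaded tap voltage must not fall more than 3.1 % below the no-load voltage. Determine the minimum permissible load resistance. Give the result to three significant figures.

Output resistance R_th = R₁‖R₂ = (142 × 680000)/680100 = 142.0 Ω.
The fractional drop is R_th/(R_th + R_L); requiring this ≤ 0.0310 gives R_L ≥ R_th(1/0.0310 − 1) = 142.0 × 31.26 = 4.44 kΩ.

R_L(min) ≈ 4.44 kΩ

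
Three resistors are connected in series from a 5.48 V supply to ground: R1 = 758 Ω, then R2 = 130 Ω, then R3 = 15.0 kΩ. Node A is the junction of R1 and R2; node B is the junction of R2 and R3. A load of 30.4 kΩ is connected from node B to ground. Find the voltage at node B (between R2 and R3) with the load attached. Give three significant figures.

At node B, R3 is in parallel with the load: R3‖R_L = 10040 Ω.
Below node A the resistance is R2 + (R3‖R_L) = 10170 Ω, so V_A = 5.48 × 10170/10930 = 5.100 V.
Then V_B = V_A × (R3‖R_L)/(R2 + R3‖R_L) = 5.100 × 10040/10170 = 5.03 V.

V ≈ 5.03 V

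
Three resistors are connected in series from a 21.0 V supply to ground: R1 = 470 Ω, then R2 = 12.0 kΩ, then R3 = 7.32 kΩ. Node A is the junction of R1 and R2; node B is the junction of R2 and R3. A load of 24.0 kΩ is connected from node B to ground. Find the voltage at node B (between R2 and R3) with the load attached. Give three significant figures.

At node B, R3 is in parallel with the load: R3‖R_L = 5609 Ω.
Below node A the resistance is R2 + (R3‖R_L) = 17610 Ω, so V_A = 21.0 × 17610/18080 = 20.45 V.
Then V_B = V_A × (R3‖R_L)/(R2 + R3‖R_L) = 20.45 × 5609/17610 = 6.52 V.

V ≈ 6.52 V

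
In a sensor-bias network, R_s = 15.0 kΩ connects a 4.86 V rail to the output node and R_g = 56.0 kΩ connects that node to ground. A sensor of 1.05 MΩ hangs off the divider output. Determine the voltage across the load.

V_out ≈ 3.79 V

The load sits in parallel with R_g: R_g‖R_L = (56.0 × 1050) / (56.0 + 1050) = 53.16 kΩ.
V_out = 4.86 × 53.16 / (15.0 + 53.16) = 4.86 × 53.16/68.16 = 3.79 V.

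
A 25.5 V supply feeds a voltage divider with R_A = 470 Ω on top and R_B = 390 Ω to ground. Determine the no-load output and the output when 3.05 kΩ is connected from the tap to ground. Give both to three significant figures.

Open-circuit: V = 25.5 × 390/(470 + 390) = 11.6 V.
With the load, R_B becomes R_B‖R_L = 345.8 Ω, so V = 25.5 × 345.8/815.8 = 10.8 V.

Unloaded: 11.6 V; loaded: 10.8 V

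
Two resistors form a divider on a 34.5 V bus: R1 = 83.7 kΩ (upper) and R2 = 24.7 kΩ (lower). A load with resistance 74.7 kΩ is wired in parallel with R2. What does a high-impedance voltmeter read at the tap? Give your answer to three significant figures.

V_out ≈ 6.26 V

The load sits in parallel with R2: R2‖R_L = (24.7 × 74.7) / (24.7 + 74.7) = 18.56 kΩ.
V_out = 34.5 × 18.56 / (83.7 + 18.56) = 34.5 × 18.56/102.3 = 6.26 V.
(Unloaded it would have been 7.86 V.)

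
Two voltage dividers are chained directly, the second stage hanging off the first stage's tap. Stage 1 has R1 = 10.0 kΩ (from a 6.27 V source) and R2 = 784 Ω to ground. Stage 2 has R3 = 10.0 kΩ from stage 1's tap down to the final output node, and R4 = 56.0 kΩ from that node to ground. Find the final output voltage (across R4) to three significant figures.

V_out ≈ 0.383 V

Stage 2 presents R3+R4 = 66000 Ω as a load on stage 1's tap.
Stage 1's lower leg becomes R2‖(R3+R4) = 774.8 Ω, so V_mid = 6.27 × 774.8/10770 = 0.4509 V.
Stage 2 is itself unloaded: V_out = V_mid × R4/(R3+R4) = 0.4509 × 56000/66000 = 0.383 V.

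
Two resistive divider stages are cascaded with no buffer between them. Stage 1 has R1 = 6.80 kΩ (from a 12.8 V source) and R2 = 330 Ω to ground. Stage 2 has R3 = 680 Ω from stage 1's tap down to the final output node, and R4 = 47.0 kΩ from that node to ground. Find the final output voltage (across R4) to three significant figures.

V_out ≈ 0.580 V

Stage 2 presents R3+R4 = 47680 Ω as a load on stage 1's tap.
Stage 1's lower leg becomes R2‖(R3+R4) = 327.7 Ω, so V_mid = 12.8 × 327.7/7128 = 0.5885 V.
Stage 2 is itself unloaded: V_out = V_mid × R4/(R3+R4) = 0.5885 × 47000/47680 = 0.580 V.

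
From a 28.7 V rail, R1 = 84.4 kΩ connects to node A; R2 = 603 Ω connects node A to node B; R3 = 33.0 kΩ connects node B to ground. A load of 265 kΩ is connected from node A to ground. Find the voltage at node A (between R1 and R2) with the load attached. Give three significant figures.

V ≈ 7.49 V

Below node A the series string R2+R3 = 33600 Ω sits in parallel with the 265000 Ω load: 29820 Ω.
V_A = 28.7 × 29820/(84400 + 29820) = 7.49 V.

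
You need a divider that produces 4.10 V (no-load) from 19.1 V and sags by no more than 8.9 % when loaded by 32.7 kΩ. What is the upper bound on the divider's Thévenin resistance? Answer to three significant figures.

R_th ≤ 3.19 kΩ

Loading drop = R_th/(R_th + R_L) ≤ 0.0890, so R_th ≤ R_L · ε/(1−ε) = 32.7 kΩ × 0.0890/0.9110 = 3.19 kΩ.
(Any R1, R2 with R2/(R1+R2) = 0.215 and R1‖R2 ≤ 3.19 kΩ will meet the spec.)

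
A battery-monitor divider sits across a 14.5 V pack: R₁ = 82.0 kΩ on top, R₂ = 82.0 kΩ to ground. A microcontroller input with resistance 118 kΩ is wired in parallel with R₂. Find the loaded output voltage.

V_out ≈ 5.38 V

The load sits in parallel with R₂: R₂‖R_L = (82.0 × 118) / (82.0 + 118) = 48.38 kΩ.
V_out = 14.5 × 48.38 / (82.0 + 48.38) = 14.5 × 48.38/130.4 = 5.38 V.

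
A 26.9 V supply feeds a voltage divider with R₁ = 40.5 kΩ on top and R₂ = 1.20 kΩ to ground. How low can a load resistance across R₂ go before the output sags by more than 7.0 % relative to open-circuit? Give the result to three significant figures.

Output resistance R_th = R₁‖R₂ = (40.5 × 1.20)/41.70 = 1.165 kΩ.
The fractional drop is R_th/(R_th + R_L); requiring this ≤ 0.0700 gives R_L ≥ R_th(1/0.0700 − 1) = 1.165 × 13.29 = 15.5 kΩ.

R_L(min) ≈ 15.5 kΩ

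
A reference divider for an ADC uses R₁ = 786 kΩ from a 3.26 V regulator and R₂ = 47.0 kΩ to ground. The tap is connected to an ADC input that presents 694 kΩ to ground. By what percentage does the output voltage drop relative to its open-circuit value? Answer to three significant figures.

The divider's output (Thévenin) resistance is R₁‖R₂ = 44.35 kΩ.
Fractional drop under load = R_th/(R_th + R_L) = 44.35 / (44.35 + 694) = 0.06006.
So the output falls by 6.01 %.

6.01 %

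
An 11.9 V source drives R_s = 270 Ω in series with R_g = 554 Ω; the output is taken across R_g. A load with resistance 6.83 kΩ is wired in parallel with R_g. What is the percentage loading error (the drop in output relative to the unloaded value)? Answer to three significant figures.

The divider's output (Thévenin) resistance is R_s‖R_g = 181.5 Ω.
Fractional drop under load = R_th/(R_th + R_L) = 181.5 / (181.5 + 6830) = 0.02589.
So the output falls by 2.59 %.

2.59 %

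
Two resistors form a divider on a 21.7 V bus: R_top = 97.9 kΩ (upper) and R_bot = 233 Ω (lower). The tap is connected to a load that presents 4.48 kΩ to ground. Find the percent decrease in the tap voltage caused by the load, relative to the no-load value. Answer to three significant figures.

The divider's output (Thévenin) resistance is R_top‖R_bot = 232.4 Ω.
Fractional drop under load = R_th/(R_th + R_L) = 232.4 / (232.4 + 4480) = 0.04933.
So the output falls by 4.93 %.

4.93 %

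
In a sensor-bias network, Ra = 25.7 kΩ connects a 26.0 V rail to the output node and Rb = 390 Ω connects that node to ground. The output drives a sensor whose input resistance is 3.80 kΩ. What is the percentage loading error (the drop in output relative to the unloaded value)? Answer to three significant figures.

9.18 %

The divider's output (Thévenin) resistance is Ra‖Rb = 384.2 Ω.
Fractional drop under load = R_th/(R_th + R_L) = 384.2 / (384.2 + 3800) = 0.09182.
So the output falls by 9.18 %.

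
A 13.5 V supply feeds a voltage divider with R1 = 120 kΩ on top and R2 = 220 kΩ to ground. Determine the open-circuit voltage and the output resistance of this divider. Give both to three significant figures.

V_th is the open-circuit tap voltage: 13.5 × 220/(120 + 220) = 8.74 V.
With the supply zeroed, R1 and R2 appear in parallel from the tap: R_th = R1‖R2 = (120 × 220)/340.0 = 77.6 kΩ.

V_th = 8.74 V, R_th = 77.6 kΩ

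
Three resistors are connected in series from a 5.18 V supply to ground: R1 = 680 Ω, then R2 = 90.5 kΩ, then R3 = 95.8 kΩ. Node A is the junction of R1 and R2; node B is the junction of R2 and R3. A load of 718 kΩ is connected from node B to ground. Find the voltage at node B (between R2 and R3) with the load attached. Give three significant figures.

At node B, R3 is in parallel with the load: R3‖R_L = 84520 Ω.
Below node A the resistance is R2 + (R3‖R_L) = 175000 Ω, so V_A = 5.18 × 175000/175700 = 5.160 V.
Then V_B = V_A × (R3‖R_L)/(R2 + R3‖R_L) = 5.160 × 84520/175000 = 2.49 V.

V ≈ 2.49 V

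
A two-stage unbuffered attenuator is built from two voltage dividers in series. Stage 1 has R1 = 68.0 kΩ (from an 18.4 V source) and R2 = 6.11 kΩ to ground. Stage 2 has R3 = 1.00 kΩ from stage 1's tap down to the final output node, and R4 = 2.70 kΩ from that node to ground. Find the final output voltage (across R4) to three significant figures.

V_out ≈ 0.440 V

Stage 2 presents R3+R4 = 3.700 kΩ as a load on stage 1's tap.
Stage 1's lower leg becomes R2‖(R3+R4) = 2.304 kΩ, so V_mid = 18.4 × 2.304/70.30 = 0.6031 V.
Stage 2 is itself unloaded: V_out = V_mid × R4/(R3+R4) = 0.6031 × 2.70/3.700 = 0.440 V.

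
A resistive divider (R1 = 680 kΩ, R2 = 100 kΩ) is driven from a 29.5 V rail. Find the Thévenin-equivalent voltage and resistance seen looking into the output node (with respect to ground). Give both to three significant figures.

V_th is the open-circuit tap voltage: 29.5 × 100/(680 + 100) = 3.78 V.
With the supply zeroed, R1 and R2 appear in parallel from the tap: R_th = R1‖R2 = (680 × 100)/780.0 = 87.2 kΩ.

V_th = 3.78 V, R_th = 87.2 kΩ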